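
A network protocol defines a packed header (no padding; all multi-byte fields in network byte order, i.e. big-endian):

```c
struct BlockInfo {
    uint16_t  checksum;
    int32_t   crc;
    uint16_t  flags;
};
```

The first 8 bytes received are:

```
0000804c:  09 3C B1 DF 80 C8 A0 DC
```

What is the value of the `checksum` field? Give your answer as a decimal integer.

2364

`checksum` is the first field, at byte offset 0, occupying 2 bytes.
Bytes at offsets 0..1: 09 3C.
Big-endian stores the most-significant byte at the lowest address.
The bytes are already most-significant first: 0x093C.
0x093C = 2364.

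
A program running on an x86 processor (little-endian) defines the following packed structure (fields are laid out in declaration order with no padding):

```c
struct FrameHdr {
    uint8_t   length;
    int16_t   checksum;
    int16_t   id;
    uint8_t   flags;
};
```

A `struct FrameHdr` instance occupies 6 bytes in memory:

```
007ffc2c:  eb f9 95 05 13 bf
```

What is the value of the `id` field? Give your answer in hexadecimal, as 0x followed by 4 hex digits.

0x1305

`id` follows `length` (1 B), `checksum` (2 B), so it starts at offset 1 + 2 = 3 and occupies 2 bytes.
Bytes at offsets 3..4: 05 13.
Little-endian stores the least-significant byte at the lowest address.
Reassemble most-significant byte first: 13 05 → 0x1305.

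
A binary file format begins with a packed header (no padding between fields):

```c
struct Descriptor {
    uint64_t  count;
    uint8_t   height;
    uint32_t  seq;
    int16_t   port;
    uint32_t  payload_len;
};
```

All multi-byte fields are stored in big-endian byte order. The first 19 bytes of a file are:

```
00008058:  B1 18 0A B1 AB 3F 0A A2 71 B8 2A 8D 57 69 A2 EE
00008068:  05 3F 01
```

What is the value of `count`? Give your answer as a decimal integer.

12760961302352824994

`count` is the first field, at byte offset 0, occupying 8 bytes.
Bytes at offsets 0..7: B1 18 0A B1 AB 3F 0A A2.
Big-endian: lowest address holds the most-significant byte.
The bytes are already most-significant first: 0xB1180AB1AB3F0AA2.
0xB1180AB1AB3F0AA2 = 12760961302352824994.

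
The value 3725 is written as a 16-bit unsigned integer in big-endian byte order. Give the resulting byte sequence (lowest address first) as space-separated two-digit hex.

3725 in hexadecimal, padded to 16 bits, is 0x0E8D.
Split into bytes (most-significant first): 0E 8D.
Big-endian: lowest address holds the most-significant byte.
So the memory order matches the most-significant-first order: 0E 8D.

0E 8D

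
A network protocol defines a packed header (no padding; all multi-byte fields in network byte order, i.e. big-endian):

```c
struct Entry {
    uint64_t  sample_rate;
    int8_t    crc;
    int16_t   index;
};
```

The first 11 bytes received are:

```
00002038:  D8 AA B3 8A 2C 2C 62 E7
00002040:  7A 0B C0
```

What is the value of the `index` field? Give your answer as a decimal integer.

3008

`index` follows `sample_rate` (8 B), `crc` (1 B), so it starts at offset 8 + 1 = 9 and occupies 2 bytes.
Bytes at offsets 9..10: 0B C0.
In big-endian order the high byte comes first in memory.
The bytes are already most-significant first: 0x0BC0.
0x0BC0 = 3008.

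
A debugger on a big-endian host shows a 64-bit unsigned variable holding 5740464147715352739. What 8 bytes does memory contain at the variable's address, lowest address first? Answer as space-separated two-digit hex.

4F AA 39 BA 62 70 68 A3

5740464147715352739 in hexadecimal, padded to 64 bits, is 0x4FAA39BA627068A3.
Split into bytes (most-significant first): 4F AA 39 BA 62 70 68 A3.
Big-endian stores the most-significant byte at the lowest address.
So the memory order matches the most-significant-first order: 4F AA 39 BA 62 70 68 A3.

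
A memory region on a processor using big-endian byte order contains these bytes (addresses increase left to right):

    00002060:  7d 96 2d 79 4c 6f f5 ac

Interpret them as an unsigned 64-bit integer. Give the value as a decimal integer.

Big-endian stores the most-significant byte at the lowest address.
The bytes are already most-significant first: 0x7D962D794C6FF5AC.
0x7D962D794C6FF5AC = 9049470500244288940.

9049470500244288940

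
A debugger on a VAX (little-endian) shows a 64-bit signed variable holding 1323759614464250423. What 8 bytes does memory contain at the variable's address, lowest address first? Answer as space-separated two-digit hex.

37 52 26 14 5B F0 5E 12

1323759614464250423 in hexadecimal, padded to 64 bits, is 0x125EF05B14265237.
Split into bytes (most-significant first): 12 5E F0 5B 14 26 52 37.
Little-endian stores the least-significant byte at the lowest address.
So at ascending addresses the bytes are 37 52 26 14 5B F0 5E 12.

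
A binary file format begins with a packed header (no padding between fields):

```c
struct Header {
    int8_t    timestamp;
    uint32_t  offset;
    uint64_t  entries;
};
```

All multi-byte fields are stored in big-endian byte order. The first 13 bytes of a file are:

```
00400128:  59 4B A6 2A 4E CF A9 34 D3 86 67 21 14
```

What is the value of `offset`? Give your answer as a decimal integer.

1269181006

`offset` follows `timestamp` (1 byte), so it starts at byte offset 1 and occupies 4 bytes.
Bytes at offsets 1..4: 4B A6 2A 4E.
Big-endian: lowest address holds the most-significant byte.
The bytes are already most-significant first: 0x4BA62A4E.
0x4BA62A4E = 1269181006.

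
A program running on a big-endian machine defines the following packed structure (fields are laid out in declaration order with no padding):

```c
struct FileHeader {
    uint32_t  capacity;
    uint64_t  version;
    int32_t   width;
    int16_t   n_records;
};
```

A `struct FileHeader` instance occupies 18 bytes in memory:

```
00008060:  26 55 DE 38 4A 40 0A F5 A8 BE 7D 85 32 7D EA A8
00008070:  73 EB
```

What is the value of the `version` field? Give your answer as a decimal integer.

`version` follows `capacity` (4 bytes), so it starts at byte offset 4 and occupies 8 bytes.
Bytes at offsets 4..11: 4A 40 0A F5 A8 BE 7D 85.
In big-endian order the high byte comes first in memory.
The bytes are already most-significant first: 0x4A400AF5A8BE7D85.
0x4A400AF5A8BE7D85 = 5350288407530470789.

5350288407530470789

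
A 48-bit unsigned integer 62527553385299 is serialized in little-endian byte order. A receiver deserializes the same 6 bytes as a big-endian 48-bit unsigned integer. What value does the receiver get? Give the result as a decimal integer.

62527553385299 in 48-bit hexadecimal is 0x38DE549BB353.
Stored little-endian, the bytes at ascending addresses are 53 B3 9B 54 DE 38.
Read back as big-endian, the last byte is least significant, giving 0x53B39B54DE38.
0x53B39B54DE38 = 92030870281784.

92030870281784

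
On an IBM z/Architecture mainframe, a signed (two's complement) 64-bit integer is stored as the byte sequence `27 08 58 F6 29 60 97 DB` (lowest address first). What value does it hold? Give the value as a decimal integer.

2812595781572270043

In big-endian order the high byte comes first in memory.
The bytes are already most-significant first: 0x270858F6296097DB.
0x270858F6296097DB = 2812595781572270043.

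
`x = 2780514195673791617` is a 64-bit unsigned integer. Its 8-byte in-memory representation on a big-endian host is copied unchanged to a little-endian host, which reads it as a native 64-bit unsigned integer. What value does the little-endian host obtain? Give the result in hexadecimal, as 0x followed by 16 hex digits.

0x813C11DEED5E9626

2780514195673791617 in 64-bit hexadecimal is 0x26965EEDDE113C81.
Stored big-endian, the bytes at ascending addresses are 26 96 5E ED DE 11 3C 81.
Read back as little-endian, the first byte is least significant, giving 0x813C11DEED5E9626.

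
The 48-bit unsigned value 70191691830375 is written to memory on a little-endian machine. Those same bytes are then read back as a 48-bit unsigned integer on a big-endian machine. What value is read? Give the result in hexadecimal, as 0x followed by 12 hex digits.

0x6794DBC6D63F

70191691830375 in 48-bit hexadecimal is 0x3FD6C6DB9467.
Stored little-endian, the bytes at ascending addresses are 67 94 DB C6 D6 3F.
Read back as big-endian, the last byte is least significant, giving 0x6794DBC6D63F.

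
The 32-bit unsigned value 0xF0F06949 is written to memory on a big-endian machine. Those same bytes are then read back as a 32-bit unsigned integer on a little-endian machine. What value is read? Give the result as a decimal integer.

Stored big-endian, the bytes at ascending addresses are F0 F0 69 49.
Read back as little-endian, the first byte is least significant, giving 0x4969F0F0.
0x4969F0F0 = 1231679728.

1231679728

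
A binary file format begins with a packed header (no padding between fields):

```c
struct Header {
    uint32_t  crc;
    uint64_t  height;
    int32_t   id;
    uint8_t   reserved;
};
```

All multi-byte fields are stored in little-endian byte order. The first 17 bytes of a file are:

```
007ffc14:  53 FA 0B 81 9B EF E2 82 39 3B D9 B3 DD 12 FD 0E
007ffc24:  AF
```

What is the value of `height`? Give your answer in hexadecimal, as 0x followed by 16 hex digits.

0xB3D93B3982E2EF9B

`height` follows `crc` (4 bytes), so it starts at byte offset 4 and occupies 8 bytes.
Bytes at offsets 4..11: 9B EF E2 82 39 3B D9 B3.
Little-endian stores the least-significant byte at the lowest address.
Reassemble most-significant byte first: B3 D9 3B 39 82 E2 EF 9B → 0xB3D93B3982E2EF9B.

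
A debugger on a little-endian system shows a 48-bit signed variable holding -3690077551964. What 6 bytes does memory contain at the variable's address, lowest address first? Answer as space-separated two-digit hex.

Two's complement of -3690077551964 in 48 bits: 3690077551964 = 0x035B29C2FD5C; invert → 0xFCA4D63D02A3; add 1 → 0xFCA4D63D02A4.
Split into bytes (most-significant first): FC A4 D6 3D 02 A4.
Little-endian stores the least-significant byte at the lowest address.
So at ascending addresses the bytes are A4 02 3D D6 A4 FC.

A4 02 3D D6 A4 FC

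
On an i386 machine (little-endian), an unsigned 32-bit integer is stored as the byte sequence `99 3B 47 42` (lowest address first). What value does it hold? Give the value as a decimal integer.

1111964569

In little-endian order the low byte comes first in memory.
Reassemble most-significant byte first: 42 47 3B 99 → 0x42473B99.
0x42473B99 = 1111964569.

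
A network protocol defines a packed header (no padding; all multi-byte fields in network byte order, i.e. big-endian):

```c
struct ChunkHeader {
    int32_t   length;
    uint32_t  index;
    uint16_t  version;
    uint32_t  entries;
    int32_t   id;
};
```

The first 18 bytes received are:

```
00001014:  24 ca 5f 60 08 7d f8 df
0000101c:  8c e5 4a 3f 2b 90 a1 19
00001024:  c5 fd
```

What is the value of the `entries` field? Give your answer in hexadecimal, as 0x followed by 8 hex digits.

`entries` follows `length` (4 B), `index` (4 B), `version` (2 B), so it starts at offset 4 + 4 + 2 = 10 and occupies 4 bytes.
Bytes at offsets 10..13: 4A 3F 2B 90.
In big-endian order the high byte comes first in memory.
The bytes are already most-significant first: 0x4A3F2B90.

0x4A3F2B90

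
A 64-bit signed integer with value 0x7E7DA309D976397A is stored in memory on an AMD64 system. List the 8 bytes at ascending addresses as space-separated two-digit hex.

7A 39 76 D9 09 A3 7D 7E

Split into bytes (most-significant first): 7E 7D A3 09 D9 76 39 7A.
In little-endian order the low byte comes first in memory.
So at ascending addresses the bytes are 7A 39 76 D9 09 A3 7D 7E.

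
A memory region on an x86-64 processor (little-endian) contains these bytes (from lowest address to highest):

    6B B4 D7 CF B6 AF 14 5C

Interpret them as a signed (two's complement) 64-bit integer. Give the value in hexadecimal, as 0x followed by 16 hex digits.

Little-endian: lowest address holds the least-significant byte.
Reassemble most-significant byte first: 5C 14 AF B6 CF D7 B4 6B → 0x5C14AFB6CFD7B46B.

0x5C14AFB6CFD7B46B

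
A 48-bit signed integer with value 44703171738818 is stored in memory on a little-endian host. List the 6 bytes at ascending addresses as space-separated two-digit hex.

C2 FC AB 44 A8 28

44703171738818 in hexadecimal, padded to 48 bits, is 0x28A844ABFCC2.
Split into bytes (most-significant first): 28 A8 44 AB FC C2.
Little-endian stores the least-significant byte at the lowest address.
So at ascending addresses the bytes are C2 FC AB 44 A8 28.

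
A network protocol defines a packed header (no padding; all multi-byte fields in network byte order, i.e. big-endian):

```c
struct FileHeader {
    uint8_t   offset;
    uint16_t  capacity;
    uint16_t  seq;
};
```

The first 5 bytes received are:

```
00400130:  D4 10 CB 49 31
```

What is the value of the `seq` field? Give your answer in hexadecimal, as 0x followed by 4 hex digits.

`seq` follows `offset` (1 B), `capacity` (2 B), so it starts at offset 1 + 2 = 3 and occupies 2 bytes.
Bytes at offsets 3..4: 49 31.
Big-endian stores the most-significant byte at the lowest address.
The bytes are already most-significant first: 0x4931.

0x4931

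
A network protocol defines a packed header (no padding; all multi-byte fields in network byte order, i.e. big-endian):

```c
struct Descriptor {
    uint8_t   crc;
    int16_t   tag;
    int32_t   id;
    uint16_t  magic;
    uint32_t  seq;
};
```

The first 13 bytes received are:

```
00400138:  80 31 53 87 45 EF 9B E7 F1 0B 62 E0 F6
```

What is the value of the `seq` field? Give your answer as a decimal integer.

`seq` follows `crc` (1 B), `tag` (2 B), `id` (4 B), `magic` (2 B), so it starts at offset 1 + 2 + 4 + 2 = 9 and occupies 4 bytes.
Bytes at offsets 9..12: 0B 62 E0 F6.
Big-endian stores the most-significant byte at the lowest address.
The bytes are already most-significant first: 0x0B62E0F6.
0x0B62E0F6 = 191029494.

191029494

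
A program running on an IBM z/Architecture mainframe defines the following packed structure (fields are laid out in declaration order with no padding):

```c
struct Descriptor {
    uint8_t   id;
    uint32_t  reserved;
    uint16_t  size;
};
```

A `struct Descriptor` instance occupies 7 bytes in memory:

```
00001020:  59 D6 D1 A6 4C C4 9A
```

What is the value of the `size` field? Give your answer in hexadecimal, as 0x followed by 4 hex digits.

0xC49A

`size` follows `id` (1 B), `reserved` (4 B), so it starts at offset 1 + 4 = 5 and occupies 2 bytes.
Bytes at offsets 5..6: C4 9A.
Big-endian stores the most-significant byte at the lowest address.
The bytes are already most-significant first: 0xC49A.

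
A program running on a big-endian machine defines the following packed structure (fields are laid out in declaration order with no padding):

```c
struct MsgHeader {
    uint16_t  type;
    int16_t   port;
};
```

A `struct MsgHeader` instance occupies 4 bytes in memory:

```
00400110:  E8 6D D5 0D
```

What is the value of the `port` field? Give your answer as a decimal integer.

-10995

`port` follows `type` (2 bytes), so it starts at byte offset 2 and occupies 2 bytes.
Bytes at offsets 2..3: D5 0D.
Big-endian stores the most-significant byte at the lowest address.
The bytes are already most-significant first: 0xD50D.
Top bit is set, so as a signed 16-bit value this is 0xD50D − 2^16 = -10995.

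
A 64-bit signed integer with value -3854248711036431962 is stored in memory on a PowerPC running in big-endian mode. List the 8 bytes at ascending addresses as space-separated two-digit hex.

Two's complement of -3854248711036431962 in 64 bits: 3854248711036431962 = 0x357D0AC831556E5A; invert → 0xCA82F537CEAA91A5; add 1 → 0xCA82F537CEAA91A6.
Split into bytes (most-significant first): CA 82 F5 37 CE AA 91 A6.
Big-endian: lowest address holds the most-significant byte.
So the memory order matches the most-significant-first order: CA 82 F5 37 CE AA 91 A6.

CA 82 F5 37 CE AA 91 A6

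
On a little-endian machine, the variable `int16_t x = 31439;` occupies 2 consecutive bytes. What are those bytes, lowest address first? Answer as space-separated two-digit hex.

CF 7A

31439 in hexadecimal, padded to 16 bits, is 0x7ACF.
Split into bytes (most-significant first): 7A CF.
In little-endian order the low byte comes first in memory.
So at ascending addresses the bytes are CF 7A.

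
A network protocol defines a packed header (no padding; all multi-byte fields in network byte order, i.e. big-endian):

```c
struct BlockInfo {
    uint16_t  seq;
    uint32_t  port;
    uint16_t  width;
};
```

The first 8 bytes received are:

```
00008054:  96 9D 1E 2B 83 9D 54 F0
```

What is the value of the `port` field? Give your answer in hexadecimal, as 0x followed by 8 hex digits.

`port` follows `seq` (2 bytes), so it starts at byte offset 2 and occupies 4 bytes.
Bytes at offsets 2..5: 1E 2B 83 9D.
In big-endian order the high byte comes first in memory.
The bytes are already most-significant first: 0x1E2B839D.

0x1E2B839D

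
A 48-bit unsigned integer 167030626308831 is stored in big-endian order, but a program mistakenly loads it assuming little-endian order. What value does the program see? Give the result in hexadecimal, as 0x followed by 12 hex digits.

0xDFD225D9E997

167030626308831 in 48-bit hexadecimal is 0x97E9D925D2DF.
Stored big-endian, the bytes at ascending addresses are 97 E9 D9 25 D2 DF.
Read back as little-endian, the first byte is least significant, giving 0xDFD225D9E997.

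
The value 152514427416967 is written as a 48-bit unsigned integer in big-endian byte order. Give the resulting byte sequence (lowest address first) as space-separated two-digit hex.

152514427416967 in hexadecimal, padded to 48 bits, is 0x8AB60844F187.
Split into bytes (most-significant first): 8A B6 08 44 F1 87.
Big-endian stores the most-significant byte at the lowest address.
So the memory order matches the most-significant-first order: 8A B6 08 44 F1 87.

8A B6 08 44 F1 87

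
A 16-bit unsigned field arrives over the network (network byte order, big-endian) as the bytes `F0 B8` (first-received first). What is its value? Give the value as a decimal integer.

In big-endian order the high byte comes first in memory.
The bytes are already most-significant first: 0xF0B8.
0xF0B8 = 61624.

61624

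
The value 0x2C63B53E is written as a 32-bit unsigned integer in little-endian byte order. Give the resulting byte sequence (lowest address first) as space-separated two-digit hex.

Split into bytes (most-significant first): 2C 63 B5 3E.
Little-endian: lowest address holds the least-significant byte.
So at ascending addresses the bytes are 3E B5 63 2C.

3E B5 63 2C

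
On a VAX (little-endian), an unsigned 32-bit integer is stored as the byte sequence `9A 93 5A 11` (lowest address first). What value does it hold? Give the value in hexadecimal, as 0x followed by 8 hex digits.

0x115A939A

Little-endian: lowest address holds the least-significant byte.
Reassemble most-significant byte first: 11 5A 93 9A → 0x115A939A.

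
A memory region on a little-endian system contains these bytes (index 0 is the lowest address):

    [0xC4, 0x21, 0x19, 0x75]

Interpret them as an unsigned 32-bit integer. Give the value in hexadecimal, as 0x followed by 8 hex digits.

0x751921C4

Little-endian: lowest address holds the least-significant byte.
Reassemble most-significant byte first: 75 19 21 C4 → 0x751921C4.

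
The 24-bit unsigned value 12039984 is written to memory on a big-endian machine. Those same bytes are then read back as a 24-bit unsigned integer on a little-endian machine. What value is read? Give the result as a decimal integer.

12039984 in 24-bit hexadecimal is 0xB7B730.
Stored big-endian, the bytes at ascending addresses are B7 B7 30.
Read back as little-endian, the first byte is least significant, giving 0x30B7B7.
0x30B7B7 = 3192759.

3192759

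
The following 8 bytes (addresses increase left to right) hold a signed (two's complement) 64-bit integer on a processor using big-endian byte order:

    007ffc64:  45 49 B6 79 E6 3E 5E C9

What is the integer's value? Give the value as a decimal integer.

In big-endian order the high byte comes first in memory.
The bytes are already most-significant first: 0x4549B679E63E5EC9.
0x4549B679E63E5EC9 = 4992722296587050697.

4992722296587050697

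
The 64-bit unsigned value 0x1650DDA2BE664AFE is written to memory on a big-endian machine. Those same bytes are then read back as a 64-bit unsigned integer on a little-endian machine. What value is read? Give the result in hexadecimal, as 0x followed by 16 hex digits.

0xFE4A66BEA2DD5016

Stored big-endian, the bytes at ascending addresses are 16 50 DD A2 BE 66 4A FE.
Read back as little-endian, the first byte is least significant, giving 0xFE4A66BEA2DD5016.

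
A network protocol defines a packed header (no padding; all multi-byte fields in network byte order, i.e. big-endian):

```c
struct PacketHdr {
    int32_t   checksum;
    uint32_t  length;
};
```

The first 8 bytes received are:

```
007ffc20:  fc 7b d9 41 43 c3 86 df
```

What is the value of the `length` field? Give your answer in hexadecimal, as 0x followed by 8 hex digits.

`length` follows `checksum` (4 bytes), so it starts at byte offset 4 and occupies 4 bytes.
Bytes at offsets 4..7: 43 C3 86 DF.
Big-endian: lowest address holds the most-significant byte.
The bytes are already most-significant first: 0x43C386DF.

0x43C386DF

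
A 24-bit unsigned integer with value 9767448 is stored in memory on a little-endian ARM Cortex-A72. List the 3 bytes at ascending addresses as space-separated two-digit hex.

18 0A 95

9767448 in hexadecimal, padded to 24 bits, is 0x950A18.
Split into bytes (most-significant first): 95 0A 18.
Little-endian stores the least-significant byte at the lowest address.
So at ascending addresses the bytes are 18 0A 95.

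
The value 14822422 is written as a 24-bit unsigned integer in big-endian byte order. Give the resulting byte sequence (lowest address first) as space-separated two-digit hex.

E2 2C 16

14822422 in hexadecimal, padded to 24 bits, is 0xE22C16.
Split into bytes (most-significant first): E2 2C 16.
Big-endian stores the most-significant byte at the lowest address.
So the memory order matches the most-significant-first order: E2 2C 16.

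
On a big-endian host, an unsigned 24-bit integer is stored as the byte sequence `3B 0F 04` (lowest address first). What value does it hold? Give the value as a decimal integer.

3870468

Big-endian stores the most-significant byte at the lowest address.
The bytes are already most-significant first: 0x3B0F04.
0x3B0F04 = 3870468.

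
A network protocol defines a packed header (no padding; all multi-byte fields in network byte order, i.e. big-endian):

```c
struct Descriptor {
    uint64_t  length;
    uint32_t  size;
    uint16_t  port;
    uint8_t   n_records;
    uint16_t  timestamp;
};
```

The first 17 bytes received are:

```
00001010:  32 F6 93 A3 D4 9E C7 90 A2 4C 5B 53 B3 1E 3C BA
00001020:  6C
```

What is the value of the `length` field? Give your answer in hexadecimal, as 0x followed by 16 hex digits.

0x32F693A3D49EC790

`length` is the first field, at byte offset 0, occupying 8 bytes.
Bytes at offsets 0..7: 32 F6 93 A3 D4 9E C7 90.
Big-endian: lowest address holds the most-significant byte.
The bytes are already most-significant first: 0x32F693A3D49EC790.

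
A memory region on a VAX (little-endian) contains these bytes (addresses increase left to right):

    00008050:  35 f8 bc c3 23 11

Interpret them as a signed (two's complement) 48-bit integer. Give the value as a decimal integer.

18845305468981

Little-endian stores the least-significant byte at the lowest address.
Reassemble most-significant byte first: 11 23 C3 BC F8 35 → 0x1123C3BCF835.
0x1123C3BCF835 = 18845305468981.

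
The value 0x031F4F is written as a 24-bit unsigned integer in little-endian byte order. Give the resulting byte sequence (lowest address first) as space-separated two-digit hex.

4F 1F 03

Split into bytes (most-significant first): 03 1F 4F.
In little-endian order the low byte comes first in memory.
So at ascending addresses the bytes are 4F 1F 03.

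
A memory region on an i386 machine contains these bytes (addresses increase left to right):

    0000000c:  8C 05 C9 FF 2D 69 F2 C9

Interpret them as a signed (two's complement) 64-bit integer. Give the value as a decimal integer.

-3894935081436248692

In little-endian order the low byte comes first in memory.
Reassemble most-significant byte first: C9 F2 69 2D FF C9 05 8C → 0xC9F2692DFFC9058C.
Top bit is set, so as a signed 64-bit value this is 0xC9F2692DFFC9058C − 2^64 = -3894935081436248692.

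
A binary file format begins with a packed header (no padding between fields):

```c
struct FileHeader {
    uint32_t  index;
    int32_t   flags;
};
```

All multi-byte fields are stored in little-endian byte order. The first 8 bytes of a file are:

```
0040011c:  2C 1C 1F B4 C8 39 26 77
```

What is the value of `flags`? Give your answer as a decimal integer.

`flags` follows `index` (4 bytes), so it starts at byte offset 4 and occupies 4 bytes.
Bytes at offsets 4..7: C8 39 26 77.
In little-endian order the low byte comes first in memory.
Reassemble most-significant byte first: 77 26 39 C8 → 0x772639C8.
0x772639C8 = 1998993864.

1998993864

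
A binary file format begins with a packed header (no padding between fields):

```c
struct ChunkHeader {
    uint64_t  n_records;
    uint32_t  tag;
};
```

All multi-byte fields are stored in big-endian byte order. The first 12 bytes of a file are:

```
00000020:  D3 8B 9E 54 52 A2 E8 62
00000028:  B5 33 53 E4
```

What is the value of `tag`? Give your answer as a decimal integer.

3040039908

`tag` follows `n_records` (8 bytes), so it starts at byte offset 8 and occupies 4 bytes.
Bytes at offsets 8..11: B5 33 53 E4.
In big-endian order the high byte comes first in memory.
The bytes are already most-significant first: 0xB53353E4.
0xB53353E4 = 3040039908.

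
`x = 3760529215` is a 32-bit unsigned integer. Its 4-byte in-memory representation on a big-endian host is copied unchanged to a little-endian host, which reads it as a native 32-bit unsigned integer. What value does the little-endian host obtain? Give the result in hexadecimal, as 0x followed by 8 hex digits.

3760529215 in 32-bit hexadecimal is 0xE0251F3F.
Stored big-endian, the bytes at ascending addresses are E0 25 1F 3F.
Read back as little-endian, the first byte is least significant, giving 0x3F1F25E0.

0x3F1F25E0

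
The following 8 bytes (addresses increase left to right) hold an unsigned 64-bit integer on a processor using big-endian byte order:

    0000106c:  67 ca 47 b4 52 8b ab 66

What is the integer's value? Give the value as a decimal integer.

In big-endian order the high byte comes first in memory.
The bytes are already most-significant first: 0x67CA47B4528BAB66.
0x67CA47B4528BAB66 = 7478868971006700390.

7478868971006700390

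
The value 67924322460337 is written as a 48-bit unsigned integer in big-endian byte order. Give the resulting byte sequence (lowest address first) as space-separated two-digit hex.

67924322460337 in hexadecimal, padded to 48 bits, is 0x3DC6DD1CA2B1.
Split into bytes (most-significant first): 3D C6 DD 1C A2 B1.
In big-endian order the high byte comes first in memory.
So the memory order matches the most-significant-first order: 3D C6 DD 1C A2 B1.

3D C6 DD 1C A2 B1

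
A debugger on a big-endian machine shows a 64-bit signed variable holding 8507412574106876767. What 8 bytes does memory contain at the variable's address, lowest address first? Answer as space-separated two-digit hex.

8507412574106876767 in hexadecimal, padded to 64 bits, is 0x761066A97554FB5F.
Split into bytes (most-significant first): 76 10 66 A9 75 54 FB 5F.
Big-endian stores the most-significant byte at the lowest address.
So the memory order matches the most-significant-first order: 76 10 66 A9 75 54 FB 5F.

76 10 66 A9 75 54 FB 5F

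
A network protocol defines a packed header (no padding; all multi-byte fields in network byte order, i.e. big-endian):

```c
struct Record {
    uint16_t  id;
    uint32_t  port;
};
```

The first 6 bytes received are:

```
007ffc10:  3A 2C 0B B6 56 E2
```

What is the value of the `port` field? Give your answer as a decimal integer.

`port` follows `id` (2 bytes), so it starts at byte offset 2 and occupies 4 bytes.
Bytes at offsets 2..5: 0B B6 56 E2.
Big-endian: lowest address holds the most-significant byte.
The bytes are already most-significant first: 0x0BB656E2.
0x0BB656E2 = 196499170.

196499170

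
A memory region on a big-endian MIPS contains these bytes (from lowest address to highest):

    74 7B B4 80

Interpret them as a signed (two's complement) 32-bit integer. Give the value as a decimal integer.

Big-endian stores the most-significant byte at the lowest address.
The bytes are already most-significant first: 0x747BB480.
0x747BB480 = 1954264192.

1954264192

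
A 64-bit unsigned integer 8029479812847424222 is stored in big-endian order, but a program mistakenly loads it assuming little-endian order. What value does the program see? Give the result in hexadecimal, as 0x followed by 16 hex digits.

0xDED2F00759716E6F

8029479812847424222 in 64-bit hexadecimal is 0x6F6E715907F0D2DE.
Stored big-endian, the bytes at ascending addresses are 6F 6E 71 59 07 F0 D2 DE.
Read back as little-endian, the first byte is least significant, giving 0xDED2F00759716E6F.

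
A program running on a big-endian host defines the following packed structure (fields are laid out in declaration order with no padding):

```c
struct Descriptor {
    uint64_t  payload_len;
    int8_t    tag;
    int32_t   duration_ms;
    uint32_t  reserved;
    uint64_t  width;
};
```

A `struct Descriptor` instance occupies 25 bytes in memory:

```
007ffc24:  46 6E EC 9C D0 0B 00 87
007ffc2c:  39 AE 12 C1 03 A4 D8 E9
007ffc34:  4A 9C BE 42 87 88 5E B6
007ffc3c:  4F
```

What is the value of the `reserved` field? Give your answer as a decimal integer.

`reserved` follows `payload_len` (8 B), `tag` (1 B), `duration_ms` (4 B), so it starts at offset 8 + 1 + 4 = 13 and occupies 4 bytes.
Bytes at offsets 13..16: A4 D8 E9 4A.
Big-endian: lowest address holds the most-significant byte.
The bytes are already most-significant first: 0xA4D8E94A.
0xA4D8E94A = 2765678922.

2765678922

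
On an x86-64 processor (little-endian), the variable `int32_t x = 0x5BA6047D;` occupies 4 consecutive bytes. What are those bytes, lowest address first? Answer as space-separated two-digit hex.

7D 04 A6 5B

Split into bytes (most-significant first): 5B A6 04 7D.
In little-endian order the low byte comes first in memory.
So at ascending addresses the bytes are 7D 04 A6 5B.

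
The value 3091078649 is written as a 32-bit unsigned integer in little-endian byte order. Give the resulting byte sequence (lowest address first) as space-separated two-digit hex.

3091078649 in hexadecimal, padded to 32 bits, is 0xB83E1DF9.
Split into bytes (most-significant first): B8 3E 1D F9.
In little-endian order the low byte comes first in memory.
So at ascending addresses the bytes are F9 1D 3E B8.

F9 1D 3E B8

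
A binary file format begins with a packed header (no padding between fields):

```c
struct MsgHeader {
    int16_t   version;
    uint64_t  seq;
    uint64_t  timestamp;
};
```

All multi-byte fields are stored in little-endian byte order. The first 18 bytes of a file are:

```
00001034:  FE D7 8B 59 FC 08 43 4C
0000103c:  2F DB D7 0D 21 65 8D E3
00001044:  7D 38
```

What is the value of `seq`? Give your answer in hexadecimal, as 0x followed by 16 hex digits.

0xDB2F4C4308FC598B

`seq` follows `version` (2 bytes), so it starts at byte offset 2 and occupies 8 bytes.
Bytes at offsets 2..9: 8B 59 FC 08 43 4C 2F DB.
In little-endian order the low byte comes first in memory.
Reassemble most-significant byte first: DB 2F 4C 43 08 FC 59 8B → 0xDB2F4C4308FC598B.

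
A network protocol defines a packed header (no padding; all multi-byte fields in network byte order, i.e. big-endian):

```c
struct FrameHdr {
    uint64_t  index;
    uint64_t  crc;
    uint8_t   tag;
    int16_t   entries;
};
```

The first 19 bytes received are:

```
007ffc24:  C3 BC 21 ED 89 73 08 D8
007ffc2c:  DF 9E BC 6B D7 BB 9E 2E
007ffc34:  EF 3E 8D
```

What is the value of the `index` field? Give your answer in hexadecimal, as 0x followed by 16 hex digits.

0xC3BC21ED897308D8

`index` is the first field, at byte offset 0, occupying 8 bytes.
Bytes at offsets 0..7: C3 BC 21 ED 89 73 08 D8.
Big-endian: lowest address holds the most-significant byte.
The bytes are already most-significant first: 0xC3BC21ED897308D8.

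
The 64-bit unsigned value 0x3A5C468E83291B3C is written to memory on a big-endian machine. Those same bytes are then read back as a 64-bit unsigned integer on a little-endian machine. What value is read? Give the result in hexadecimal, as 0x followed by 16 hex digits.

0x3C1B29838E465C3A

Stored big-endian, the bytes at ascending addresses are 3A 5C 46 8E 83 29 1B 3C.
Read back as little-endian, the first byte is least significant, giving 0x3C1B29838E465C3A.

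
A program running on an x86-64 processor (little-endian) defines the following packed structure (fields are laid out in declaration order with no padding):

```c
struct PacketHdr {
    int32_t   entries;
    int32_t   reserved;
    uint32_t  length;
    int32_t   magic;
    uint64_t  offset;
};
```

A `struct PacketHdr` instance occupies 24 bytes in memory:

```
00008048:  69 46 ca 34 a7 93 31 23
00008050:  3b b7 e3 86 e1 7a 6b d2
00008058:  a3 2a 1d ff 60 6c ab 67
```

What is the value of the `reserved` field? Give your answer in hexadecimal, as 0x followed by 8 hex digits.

0x233193A7

`reserved` follows `entries` (4 bytes), so it starts at byte offset 4 and occupies 4 bytes.
Bytes at offsets 4..7: A7 93 31 23.
Little-endian: lowest address holds the least-significant byte.
Reassemble most-significant byte first: 23 31 93 A7 → 0x233193A7.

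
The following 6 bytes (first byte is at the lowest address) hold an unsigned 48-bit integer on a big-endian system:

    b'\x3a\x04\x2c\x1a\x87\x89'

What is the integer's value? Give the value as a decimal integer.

Big-endian: lowest address holds the most-significant byte.
The bytes are already most-significant first: 0x3A042C1A8789.
0x3A042C1A8789 = 63789594216329.

63789594216329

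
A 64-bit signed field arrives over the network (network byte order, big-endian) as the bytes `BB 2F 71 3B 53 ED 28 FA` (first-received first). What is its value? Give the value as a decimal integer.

-4958620165086566150

Big-endian stores the most-significant byte at the lowest address.
The bytes are already most-significant first: 0xBB2F713B53ED28FA.
Top bit is set, so as a signed 64-bit value this is 0xBB2F713B53ED28FA − 2^64 = -4958620165086566150.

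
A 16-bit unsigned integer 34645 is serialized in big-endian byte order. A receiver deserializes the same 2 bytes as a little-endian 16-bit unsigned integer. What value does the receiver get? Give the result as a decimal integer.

34645 in 16-bit hexadecimal is 0x8755.
Stored big-endian, the bytes at ascending addresses are 87 55.
Read back as little-endian, the first byte is least significant, giving 0x5587.
0x5587 = 21895.

21895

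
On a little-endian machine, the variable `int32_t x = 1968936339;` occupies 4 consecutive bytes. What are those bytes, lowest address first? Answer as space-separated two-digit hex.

93 95 5B 75

1968936339 in hexadecimal, padded to 32 bits, is 0x755B9593.
Split into bytes (most-significant first): 75 5B 95 93.
In little-endian order the low byte comes first in memory.
So at ascending addresses the bytes are 93 95 5B 75.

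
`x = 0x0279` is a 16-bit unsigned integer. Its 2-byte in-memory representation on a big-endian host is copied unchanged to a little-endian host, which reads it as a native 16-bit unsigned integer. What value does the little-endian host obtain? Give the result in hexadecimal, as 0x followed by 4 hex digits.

0x7902

Stored big-endian, the bytes at ascending addresses are 02 79.
Read back as little-endian, the first byte is least significant, giving 0x7902.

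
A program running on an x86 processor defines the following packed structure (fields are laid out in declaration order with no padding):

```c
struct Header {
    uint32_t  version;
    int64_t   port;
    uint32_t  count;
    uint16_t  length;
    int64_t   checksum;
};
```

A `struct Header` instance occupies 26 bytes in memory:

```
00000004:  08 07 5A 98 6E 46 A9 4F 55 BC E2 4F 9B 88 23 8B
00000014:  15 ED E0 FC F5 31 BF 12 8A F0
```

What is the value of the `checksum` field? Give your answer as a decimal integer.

-1114057345434518304

`checksum` follows `version` (4 B), `port` (8 B), `count` (4 B), `length` (2 B), so it starts at offset 4 + 8 + 4 + 2 = 18 and occupies 8 bytes.
Bytes at offsets 18..25: E0 FC F5 31 BF 12 8A F0.
In little-endian order the low byte comes first in memory.
Reassemble most-significant byte first: F0 8A 12 BF 31 F5 FC E0 → 0xF08A12BF31F5FCE0.
Top bit is set, so as a signed 64-bit value this is 0xF08A12BF31F5FCE0 − 2^64 = -1114057345434518304.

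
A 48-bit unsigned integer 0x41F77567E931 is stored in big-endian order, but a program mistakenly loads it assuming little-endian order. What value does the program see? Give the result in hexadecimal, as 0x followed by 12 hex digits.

Stored big-endian, the bytes at ascending addresses are 41 F7 75 67 E9 31.
Read back as little-endian, the first byte is least significant, giving 0x31E96775F741.

0x31E96775F741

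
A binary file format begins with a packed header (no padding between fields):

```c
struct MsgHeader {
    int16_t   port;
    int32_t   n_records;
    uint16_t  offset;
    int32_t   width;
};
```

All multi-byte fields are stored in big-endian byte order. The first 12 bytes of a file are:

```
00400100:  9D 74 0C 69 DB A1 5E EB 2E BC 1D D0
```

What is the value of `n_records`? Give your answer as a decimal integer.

`n_records` follows `port` (2 bytes), so it starts at byte offset 2 and occupies 4 bytes.
Bytes at offsets 2..5: 0C 69 DB A1.
In big-endian order the high byte comes first in memory.
The bytes are already most-significant first: 0x0C69DBA1.
0x0C69DBA1 = 208264097.

208264097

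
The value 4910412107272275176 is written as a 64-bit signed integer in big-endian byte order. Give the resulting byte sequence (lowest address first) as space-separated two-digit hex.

4910412107272275176 in hexadecimal, padded to 64 bits, is 0x442549CB8ABDC4E8.
Split into bytes (most-significant first): 44 25 49 CB 8A BD C4 E8.
Big-endian: lowest address holds the most-significant byte.
So the memory order matches the most-significant-first order: 44 25 49 CB 8A BD C4 E8.

44 25 49 CB 8A BD C4 E8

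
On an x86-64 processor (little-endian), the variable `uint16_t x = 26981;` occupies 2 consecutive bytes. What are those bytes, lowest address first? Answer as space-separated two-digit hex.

65 69

26981 in hexadecimal, padded to 16 bits, is 0x6965.
Split into bytes (most-significant first): 69 65.
In little-endian order the low byte comes first in memory.
So at ascending addresses the bytes are 65 69.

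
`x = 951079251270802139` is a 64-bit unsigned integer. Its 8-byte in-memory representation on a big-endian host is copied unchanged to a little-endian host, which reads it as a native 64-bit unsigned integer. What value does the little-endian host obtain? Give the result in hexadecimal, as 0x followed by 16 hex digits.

951079251270802139 in 64-bit hexadecimal is 0x0D32E98A3D3D9ADB.
Stored big-endian, the bytes at ascending addresses are 0D 32 E9 8A 3D 3D 9A DB.
Read back as little-endian, the first byte is least significant, giving 0xDB9A3D3D8AE9320D.

0xDB9A3D3D8AE9320D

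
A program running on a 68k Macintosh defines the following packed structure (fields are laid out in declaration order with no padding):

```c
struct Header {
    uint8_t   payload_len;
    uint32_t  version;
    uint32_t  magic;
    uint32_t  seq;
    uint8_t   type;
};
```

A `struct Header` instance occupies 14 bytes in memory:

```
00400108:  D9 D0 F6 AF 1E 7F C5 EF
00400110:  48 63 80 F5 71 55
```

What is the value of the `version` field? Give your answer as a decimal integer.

`version` follows `payload_len` (1 byte), so it starts at byte offset 1 and occupies 4 bytes.
Bytes at offsets 1..4: D0 F6 AF 1E.
In big-endian order the high byte comes first in memory.
The bytes are already most-significant first: 0xD0F6AF1E.
0xD0F6AF1E = 3505827614.

3505827614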